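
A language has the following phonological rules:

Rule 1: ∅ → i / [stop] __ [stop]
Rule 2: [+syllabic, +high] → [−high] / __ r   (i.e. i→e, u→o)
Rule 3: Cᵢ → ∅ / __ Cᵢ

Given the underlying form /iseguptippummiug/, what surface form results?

isegupitipipumiug

Rule 1 (stop-cluster i-epenthesis): /p/ and /t/ form a stop–stop cluster, so [i] is inserted between them. /p/ and /p/ form a stop–stop cluster, so [i] is inserted between them. /iseguptippummiug/ → isegupitipipummiug.
Rule 2 (pre-rhotic lowering): no segment meets the environment; /isegupitipipummiug/ is unchanged.
Rule 3 (degemination): /mm/ is a geminate; the first /m/ deletes. /isegupitipipummiug/ → isegupitipipumiug.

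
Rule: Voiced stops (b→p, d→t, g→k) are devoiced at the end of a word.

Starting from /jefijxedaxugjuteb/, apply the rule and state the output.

Scanning /jefijxedaxugjuteb/: /d/ at position 8 is not in the conditioning environment; /g/ at position 12 is not in the conditioning environment; /b/ is a voiced stop in word-final position, so it devoices to [p].
Result: [jefijxedaxugjutep].

jefijxedaxugjutep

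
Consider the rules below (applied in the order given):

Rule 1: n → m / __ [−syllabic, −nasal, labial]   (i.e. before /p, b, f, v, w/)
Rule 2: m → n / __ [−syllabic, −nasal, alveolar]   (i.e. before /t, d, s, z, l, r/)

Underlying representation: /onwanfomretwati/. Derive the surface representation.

Rule 1 (nasal place assimilation): /n/ precedes the labial consonant /w/, so it assimilates in place to [m]. /n/ precedes the labial consonant /f/, so it assimilates in place to [m]. /onwanfomretwati/ → omwamfomretwati.
Rule 2 (nasal place assimilation): /m/ precedes the alveolar consonant /r/, so it assimilates in place to [n]. /omwamfomretwati/ → omwamfonretwati.

omwamfonretwati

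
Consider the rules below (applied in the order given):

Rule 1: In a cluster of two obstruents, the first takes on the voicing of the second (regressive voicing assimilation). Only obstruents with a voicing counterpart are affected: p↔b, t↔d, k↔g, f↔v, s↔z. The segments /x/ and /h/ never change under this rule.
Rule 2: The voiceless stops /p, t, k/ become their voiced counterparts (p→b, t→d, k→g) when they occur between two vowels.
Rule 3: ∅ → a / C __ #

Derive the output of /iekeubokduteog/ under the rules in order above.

Rule 1 (regressive voicing assimilation): /k/ precedes the voiced obstruent /d/, so it voices to [g] by assimilation. /iekeubokduteog/ → iekeubogduteog.
Rule 2 (intervocalic voicing): /k/ is a voiceless stop between vowels /e/ and /e/, so it voices to [g]. /t/ is a voiceless stop between vowels /u/ and /e/, so it voices to [d]. /iekeubogduteog/ → iegeubogdudeog.
Rule 3 (final a-epenthesis): the form ends in the consonant /g/, so [a] is inserted word-finally. /iegeubogdudeog/ → iegeubogdudeoga.

iegeubogdudeoga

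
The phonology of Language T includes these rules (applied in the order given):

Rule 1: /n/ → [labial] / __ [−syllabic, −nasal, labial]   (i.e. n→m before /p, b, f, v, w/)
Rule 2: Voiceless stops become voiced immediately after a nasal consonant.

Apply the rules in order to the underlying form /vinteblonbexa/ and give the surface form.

vindeblombexa

Rule 1 (nasal place assimilation): /n/ precedes the labial consonant /b/, so it assimilates in place to [m]. /vinteblonbexa/ → vinteblombexa.
Rule 2 (post-nasal voicing): /t/ is a voiceless stop immediately after the nasal /n/, so it voices to [d]. /vinteblombexa/ → vindeblombexa.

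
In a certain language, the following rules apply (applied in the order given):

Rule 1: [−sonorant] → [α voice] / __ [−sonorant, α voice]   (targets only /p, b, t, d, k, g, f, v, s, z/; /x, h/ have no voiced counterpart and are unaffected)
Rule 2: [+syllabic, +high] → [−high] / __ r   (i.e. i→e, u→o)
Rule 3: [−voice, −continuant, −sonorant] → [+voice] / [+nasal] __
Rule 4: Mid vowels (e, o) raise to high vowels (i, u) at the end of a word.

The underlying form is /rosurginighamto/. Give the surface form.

Rule 1 (regressive voicing assimilation): /g/ precedes the voiceless obstruent /h/, so it devoices to [k] by assimilation. /rosurginighamto/ → rosurginikhamto.
Rule 2 (pre-rhotic lowering): /u/ is a high vowel immediately before /r/, so it lowers to [o]. /rosurginikhamto/ → rosorginikhamto.
Rule 3 (post-nasal voicing): /t/ is a voiceless stop immediately after the nasal /m/, so it voices to [d]. /rosorginikhamto/ → rosorginikhamdo.
Rule 4 (final vowel raising): /o/ is a mid vowel in word-final position, so it raises to [u]. /rosorginikhamdo/ → rosorginikhamdu.

rosorginikhamdu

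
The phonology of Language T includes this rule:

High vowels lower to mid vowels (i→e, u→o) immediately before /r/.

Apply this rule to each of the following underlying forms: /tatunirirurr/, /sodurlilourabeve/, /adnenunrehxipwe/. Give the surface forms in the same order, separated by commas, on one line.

/tatunirirurr/: /i/ is a high vowel immediately before /r/, so it lowers to [e]. /i/ is a high vowel immediately before /r/, so it lowers to [e]. /u/ is a high vowel immediately before /r/, so it lowers to [o]. → [tatunererorr].
/sodurlilourabeve/: /u/ is a high vowel immediately before /r/, so it lowers to [o]. /u/ is a high vowel immediately before /r/, so it lowers to [o]. → [sodorliloorabeve].
/adnenunrehxipwe/: the rule's environment is not met; surfaces unchanged as [adnenunrehxipwe].

tatunererorr, sodorliloorabeve, adnenunrehxipwe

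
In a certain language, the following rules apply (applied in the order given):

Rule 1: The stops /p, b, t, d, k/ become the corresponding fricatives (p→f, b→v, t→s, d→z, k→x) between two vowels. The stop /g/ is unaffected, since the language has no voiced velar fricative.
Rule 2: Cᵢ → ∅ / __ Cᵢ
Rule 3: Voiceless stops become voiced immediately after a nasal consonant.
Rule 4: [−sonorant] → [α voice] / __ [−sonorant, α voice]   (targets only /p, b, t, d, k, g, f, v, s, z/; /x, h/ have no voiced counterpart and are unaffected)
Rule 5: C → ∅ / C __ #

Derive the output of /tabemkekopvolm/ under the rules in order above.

tavemgexobvol

Rule 1 (intervocalic spirantization): /b/ is a stop between vowels /a/ and /e/, so it spirantizes to the fricative [v]. /k/ is a stop between vowels /e/ and /o/, so it spirantizes to the fricative [x]. /tabemkekopvolm/ → tavemkexopvolm.
Rule 2 (degemination): no segment meets the environment; /tavemkexopvolm/ is unchanged.
Rule 3 (post-nasal voicing): /k/ is a voiceless stop immediately after the nasal /m/, so it voices to [g]. /tavemkexopvolm/ → tavemgexopvolm.
Rule 4 (regressive voicing assimilation): /p/ precedes the voiced obstruent /v/, so it voices to [b] by assimilation. /tavemgexopvolm/ → tavemgexobvolm.
Rule 5 (final cluster simplification): /m/ is the second consonant of a word-final cluster /lm/, so it deletes. /tavemgexobvolm/ → tavemgexobvol.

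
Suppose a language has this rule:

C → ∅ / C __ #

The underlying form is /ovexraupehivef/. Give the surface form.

No segment of /ovexraupehivef/ meets the structural description of the rule, so the form surfaces unchanged.

ovexraupehivef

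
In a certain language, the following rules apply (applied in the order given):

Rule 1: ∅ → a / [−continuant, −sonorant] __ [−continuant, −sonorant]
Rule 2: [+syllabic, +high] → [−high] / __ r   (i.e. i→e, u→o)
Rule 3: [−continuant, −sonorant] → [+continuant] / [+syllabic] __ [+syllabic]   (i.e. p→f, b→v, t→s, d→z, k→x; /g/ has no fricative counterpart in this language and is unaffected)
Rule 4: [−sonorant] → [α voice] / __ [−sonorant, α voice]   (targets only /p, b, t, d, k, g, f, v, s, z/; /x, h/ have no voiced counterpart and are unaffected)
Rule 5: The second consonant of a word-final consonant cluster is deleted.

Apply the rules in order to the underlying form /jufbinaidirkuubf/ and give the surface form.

Rule 1 (stop-cluster a-epenthesis): no segment meets the environment; /jufbinaidirkuubf/ is unchanged.
Rule 2 (pre-rhotic lowering): /i/ is a high vowel immediately before /r/, so it lowers to [e]. /jufbinaidirkuubf/ → jufbinaiderkuubf.
Rule 3 (intervocalic spirantization): /d/ is a stop between vowels /i/ and /e/, so it spirantizes to the fricative [z]. /jufbinaiderkuubf/ → jufbinaizerkuubf.
Rule 4 (regressive voicing assimilation): /f/ precedes the voiced obstruent /b/, so it voices to [v] by assimilation. /b/ precedes the voiceless obstruent /f/, so it devoices to [p] by assimilation. /jufbinaizerkuubf/ → juvbinaizerkuupf.
Rule 5 (final cluster simplification): /f/ is the second consonant of a word-final cluster /pf/, so it deletes. /juvbinaizerkuupf/ → juvbinaizerkuup.

juvbinaizerkuup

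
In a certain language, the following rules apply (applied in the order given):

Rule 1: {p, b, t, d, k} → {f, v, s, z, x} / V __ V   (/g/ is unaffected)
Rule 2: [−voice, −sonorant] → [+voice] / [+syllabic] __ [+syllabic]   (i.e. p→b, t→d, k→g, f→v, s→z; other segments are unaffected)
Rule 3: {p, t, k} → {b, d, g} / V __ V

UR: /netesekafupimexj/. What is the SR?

nezezexavuvimexj

Rule 1 (intervocalic spirantization): /t/ is a stop between vowels /e/ and /e/, so it spirantizes to the fricative [s]. /k/ is a stop between vowels /e/ and /a/, so it spirantizes to the fricative [x]. /p/ is a stop between vowels /u/ and /i/, so it spirantizes to the fricative [f]. /netesekafupimexj/ → nesesexafufimexj.
Rule 2 (intervocalic voicing): /s/ is a voiceless obstruent between vowels /e/ and /e/, so it voices to [z]. /s/ is a voiceless obstruent between vowels /e/ and /e/, so it voices to [z]. /f/ is a voiceless obstruent between vowels /a/ and /u/, so it voices to [v]. /f/ is a voiceless obstruent between vowels /u/ and /i/, so it voices to [v]. /nesesexafufimexj/ → nezezexavuvimexj.
Rule 3 (intervocalic voicing): no segment meets the environment; /nezezexavuvimexj/ is unchanged.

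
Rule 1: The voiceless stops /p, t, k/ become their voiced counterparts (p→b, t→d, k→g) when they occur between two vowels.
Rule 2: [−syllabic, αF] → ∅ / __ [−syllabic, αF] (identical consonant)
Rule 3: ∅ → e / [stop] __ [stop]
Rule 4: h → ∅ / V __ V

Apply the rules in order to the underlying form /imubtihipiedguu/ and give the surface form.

Rule 1 (intervocalic voicing): /p/ is a voiceless stop between vowels /i/ and /i/, so it voices to [b]. /imubtihipiedguu/ → imubtihibiedguu.
Rule 2 (degemination): no segment meets the environment; /imubtihibiedguu/ is unchanged.
Rule 3 (stop-cluster e-epenthesis): /b/ and /t/ form a stop–stop cluster, so [e] is inserted between them. /d/ and /g/ form a stop–stop cluster, so [e] is inserted between them. /imubtihibiedguu/ → imubetihibiedeguu.
Rule 4 (intervocalic h-deletion): /h/ occurs between vowels /i/ and /i/, so it deletes. /imubetihibiedeguu/ → imubetiibiedeguu.

imubetiibiedeguu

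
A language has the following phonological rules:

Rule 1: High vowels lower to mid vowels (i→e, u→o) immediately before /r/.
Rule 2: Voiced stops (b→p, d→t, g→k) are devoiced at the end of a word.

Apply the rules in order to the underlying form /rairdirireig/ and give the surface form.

raerderereik

Rule 1 (pre-rhotic lowering): /i/ is a high vowel immediately before /r/, so it lowers to [e]. /i/ is a high vowel immediately before /r/, so it lowers to [e]. /i/ is a high vowel immediately before /r/, so it lowers to [e]. /rairdirireig/ → raerderereig.
Rule 2 (final devoicing): /g/ is a voiced stop in word-final position, so it devoices to [k]. /raerderereig/ → raerderereik.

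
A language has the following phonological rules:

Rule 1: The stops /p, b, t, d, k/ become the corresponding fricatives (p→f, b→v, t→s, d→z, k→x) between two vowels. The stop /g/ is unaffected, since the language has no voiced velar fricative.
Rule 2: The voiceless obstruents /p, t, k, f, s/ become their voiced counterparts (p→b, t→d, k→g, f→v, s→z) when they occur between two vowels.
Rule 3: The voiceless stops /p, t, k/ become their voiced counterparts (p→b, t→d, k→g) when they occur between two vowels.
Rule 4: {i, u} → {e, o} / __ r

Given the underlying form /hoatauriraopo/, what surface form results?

hoazaoreraovo

Rule 1 (intervocalic spirantization): /t/ is a stop between vowels /a/ and /a/, so it spirantizes to the fricative [s]. /p/ is a stop between vowels /o/ and /o/, so it spirantizes to the fricative [f]. /hoatauriraopo/ → hoasauriraofo.
Rule 2 (intervocalic voicing): /s/ is a voiceless obstruent between vowels /a/ and /a/, so it voices to [z]. /f/ is a voiceless obstruent between vowels /o/ and /o/, so it voices to [v]. /hoasauriraofo/ → hoazauriraovo.
Rule 3 (intervocalic voicing): no segment meets the environment; /hoazauriraovo/ is unchanged.
Rule 4 (pre-rhotic lowering): /u/ is a high vowel immediately before /r/, so it lowers to [o]. /i/ is a high vowel immediately before /r/, so it lowers to [e]. /hoazauriraovo/ → hoazaoreraovo.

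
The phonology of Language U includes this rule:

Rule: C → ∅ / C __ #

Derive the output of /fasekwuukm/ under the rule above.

/m/ is the second consonant of a word-final cluster /km/, so it deletes.
The other instances of /f/, /s/, /k/, /w/ do not occur in the required environment and remain unchanged.
Surface form: [fasekwuuk].

fasekwuuk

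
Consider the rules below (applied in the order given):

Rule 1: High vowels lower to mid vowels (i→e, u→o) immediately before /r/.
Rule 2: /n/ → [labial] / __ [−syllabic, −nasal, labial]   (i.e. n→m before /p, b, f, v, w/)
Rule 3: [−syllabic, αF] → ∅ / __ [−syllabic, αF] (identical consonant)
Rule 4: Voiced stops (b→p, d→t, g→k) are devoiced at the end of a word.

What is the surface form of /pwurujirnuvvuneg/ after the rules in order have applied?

Rule 1 (pre-rhotic lowering): /u/ is a high vowel immediately before /r/, so it lowers to [o]. /i/ is a high vowel immediately before /r/, so it lowers to [e]. /pwurujirnuvvuneg/ → pworujernuvvuneg.
Rule 2 (nasal place assimilation): no segment meets the environment; /pworujernuvvuneg/ is unchanged.
Rule 3 (degemination): /vv/ is a geminate; the first /v/ deletes. /pworujernuvvuneg/ → pworujernuvuneg.
Rule 4 (final devoicing): /g/ is a voiced stop in word-final position, so it devoices to [k]. /pworujernuvuneg/ → pworujernuvunek.

pworujernuvunek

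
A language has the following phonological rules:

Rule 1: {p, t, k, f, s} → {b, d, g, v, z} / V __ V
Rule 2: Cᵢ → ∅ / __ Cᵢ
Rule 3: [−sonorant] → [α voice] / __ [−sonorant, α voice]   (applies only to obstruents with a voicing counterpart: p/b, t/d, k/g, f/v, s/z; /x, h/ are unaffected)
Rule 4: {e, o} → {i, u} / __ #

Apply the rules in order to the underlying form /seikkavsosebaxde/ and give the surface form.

seikafsozebaxdi

Rule 1 (intervocalic voicing): /s/ is a voiceless obstruent between vowels /o/ and /e/, so it voices to [z]. /seikkavsosebaxde/ → seikkavsozebaxde.
Rule 2 (degemination): /kk/ is a geminate; the first /k/ deletes. /seikkavsozebaxde/ → seikavsozebaxde.
Rule 3 (regressive voicing assimilation): /v/ precedes the voiceless obstruent /s/, so it devoices to [f] by assimilation. /seikavsozebaxde/ → seikafsozebaxde.
Rule 4 (final vowel raising): /e/ is a mid vowel in word-final position, so it raises to [i]. /seikafsozebaxde/ → seikafsozebaxdi.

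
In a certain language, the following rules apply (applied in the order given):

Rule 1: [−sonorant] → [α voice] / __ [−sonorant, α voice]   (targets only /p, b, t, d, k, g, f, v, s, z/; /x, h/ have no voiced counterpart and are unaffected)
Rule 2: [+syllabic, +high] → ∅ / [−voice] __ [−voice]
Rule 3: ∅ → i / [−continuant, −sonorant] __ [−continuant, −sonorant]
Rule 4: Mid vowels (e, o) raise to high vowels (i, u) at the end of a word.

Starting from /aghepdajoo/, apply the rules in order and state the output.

Rule 1 (regressive voicing assimilation): /g/ precedes the voiceless obstruent /h/, so it devoices to [k] by assimilation. /p/ precedes the voiced obstruent /d/, so it voices to [b] by assimilation. /aghepdajoo/ → akhebdajoo.
Rule 2 (high vowel syncope): no segment meets the environment; /akhebdajoo/ is unchanged.
Rule 3 (stop-cluster i-epenthesis): /b/ and /d/ form a stop–stop cluster, so [i] is inserted between them. /akhebdajoo/ → akhebidajoo.
Rule 4 (final vowel raising): /o/ is a mid vowel in word-final position, so it raises to [u]. /akhebidajoo/ → akhebidajou.

akhebidajou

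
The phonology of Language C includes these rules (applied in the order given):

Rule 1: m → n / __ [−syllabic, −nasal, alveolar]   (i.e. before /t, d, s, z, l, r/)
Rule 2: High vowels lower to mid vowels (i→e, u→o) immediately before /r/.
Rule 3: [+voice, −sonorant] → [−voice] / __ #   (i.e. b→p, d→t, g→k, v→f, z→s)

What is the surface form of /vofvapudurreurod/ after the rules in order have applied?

Rule 1 (nasal place assimilation): no segment meets the environment; /vofvapudurreurod/ is unchanged.
Rule 2 (pre-rhotic lowering): /u/ is a high vowel immediately before /r/, so it lowers to [o]. /u/ is a high vowel immediately before /r/, so it lowers to [o]. /vofvapudurreurod/ → vofvapudorreorod.
Rule 3 (final devoicing): /d/ is a voiced obstruent in word-final position, so it devoices to [t]. /vofvapudorreorod/ → vofvapudorreorot.

vofvapudorreorot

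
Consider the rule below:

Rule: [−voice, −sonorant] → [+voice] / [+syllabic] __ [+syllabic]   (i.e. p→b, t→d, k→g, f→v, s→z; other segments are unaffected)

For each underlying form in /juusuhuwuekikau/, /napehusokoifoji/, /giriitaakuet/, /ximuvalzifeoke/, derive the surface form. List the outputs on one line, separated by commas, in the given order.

juuzuhuwuegigau, nabehuzogoivoji, giriidaaguet, ximuvalziveoge

/juusuhuwuekikau/: /s/ is a voiceless obstruent between vowels /u/ and /u/, so it voices to [z]. /k/ is a voiceless obstruent between vowels /e/ and /i/, so it voices to [g]. /k/ is a voiceless obstruent between vowels /i/ and /a/, so it voices to [g]. → [juuzuhuwuegigau].
/napehusokoifoji/: /p/ is a voiceless obstruent between vowels /a/ and /e/, so it voices to [b]. /s/ is a voiceless obstruent between vowels /u/ and /o/, so it voices to [z]. /k/ is a voiceless obstruent between vowels /o/ and /o/, so it voices to [g]. /f/ is a voiceless obstruent between vowels /i/ and /o/, so it voices to [v]. → [nabehuzogoivoji].
/giriitaakuet/: /t/ is a voiceless obstruent between vowels /i/ and /a/, so it voices to [d]. /k/ is a voiceless obstruent between vowels /a/ and /u/, so it voices to [g]. → [giriidaaguet].
/ximuvalzifeoke/: /f/ is a voiceless obstruent between vowels /i/ and /e/, so it voices to [v]. /k/ is a voiceless obstruent between vowels /o/ and /e/, so it voices to [g]. → [ximuvalziveoge].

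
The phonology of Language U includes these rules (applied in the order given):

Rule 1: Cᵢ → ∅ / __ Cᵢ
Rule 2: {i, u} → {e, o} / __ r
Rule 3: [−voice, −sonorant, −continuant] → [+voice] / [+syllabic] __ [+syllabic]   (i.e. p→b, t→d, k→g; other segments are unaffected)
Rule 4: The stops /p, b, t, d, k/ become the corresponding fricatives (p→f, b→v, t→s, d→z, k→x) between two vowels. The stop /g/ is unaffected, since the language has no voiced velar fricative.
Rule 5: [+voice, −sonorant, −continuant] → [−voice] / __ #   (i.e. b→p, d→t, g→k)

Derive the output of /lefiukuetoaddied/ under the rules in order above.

lefiuguezoaziet

Rule 1 (degemination): /dd/ is a geminate; the first /d/ deletes. /lefiukuetoaddied/ → lefiukuetoadied.
Rule 2 (pre-rhotic lowering): no segment meets the environment; /lefiukuetoadied/ is unchanged.
Rule 3 (intervocalic voicing): /k/ is a voiceless stop between vowels /u/ and /u/, so it voices to [g]. /t/ is a voiceless stop between vowels /e/ and /o/, so it voices to [d]. /lefiukuetoadied/ → lefiuguedoadied.
Rule 4 (intervocalic spirantization): /d/ is a stop between vowels /e/ and /o/, so it spirantizes to the fricative [z]. /d/ is a stop between vowels /a/ and /i/, so it spirantizes to the fricative [z]. /lefiuguedoadied/ → lefiuguezoazied.
Rule 5 (final devoicing): /d/ is a voiced stop in word-final position, so it devoices to [t]. /lefiuguezoazied/ → lefiuguezoaziet.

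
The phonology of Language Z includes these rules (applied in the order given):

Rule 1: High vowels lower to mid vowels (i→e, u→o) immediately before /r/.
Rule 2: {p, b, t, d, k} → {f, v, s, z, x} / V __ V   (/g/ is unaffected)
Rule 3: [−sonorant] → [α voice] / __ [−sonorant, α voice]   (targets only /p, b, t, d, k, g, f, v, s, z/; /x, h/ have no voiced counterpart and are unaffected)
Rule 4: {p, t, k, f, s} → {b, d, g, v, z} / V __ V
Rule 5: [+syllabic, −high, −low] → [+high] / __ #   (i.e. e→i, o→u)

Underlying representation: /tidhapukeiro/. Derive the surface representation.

tithavuxeeru

Rule 1 (pre-rhotic lowering): /i/ is a high vowel immediately before /r/, so it lowers to [e]. /tidhapukeiro/ → tidhapukeero.
Rule 2 (intervocalic spirantization): /p/ is a stop between vowels /a/ and /u/, so it spirantizes to the fricative [f]. /k/ is a stop between vowels /u/ and /e/, so it spirantizes to the fricative [x]. /tidhapukeero/ → tidhafuxeero.
Rule 3 (regressive voicing assimilation): /d/ precedes the voiceless obstruent /h/, so it devoices to [t] by assimilation. /tidhafuxeero/ → tithafuxeero.
Rule 4 (intervocalic voicing): /f/ is a voiceless obstruent between vowels /a/ and /u/, so it voices to [v]. /tithafuxeero/ → tithavuxeero.
Rule 5 (final vowel raising): /o/ is a mid vowel in word-final position, so it raises to [u]. /tithavuxeero/ → tithavuxeeru.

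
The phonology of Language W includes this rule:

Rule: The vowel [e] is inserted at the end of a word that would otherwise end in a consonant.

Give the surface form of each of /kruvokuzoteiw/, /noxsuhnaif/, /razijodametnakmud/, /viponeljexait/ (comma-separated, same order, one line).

kruvokuzoteiwe, noxsuhnaife, razijodametnakmude, viponeljexaite

/kruvokuzoteiw/: the form ends in the consonant /w/, so [e] is inserted word-finally. → [kruvokuzoteiwe].
/noxsuhnaif/: the form ends in the consonant /f/, so [e] is inserted word-finally. → [noxsuhnaife].
/razijodametnakmud/: the form ends in the consonant /d/, so [e] is inserted word-finally. → [razijodametnakmude].
/viponeljexait/: the form ends in the consonant /t/, so [e] is inserted word-finally. → [viponeljexaite].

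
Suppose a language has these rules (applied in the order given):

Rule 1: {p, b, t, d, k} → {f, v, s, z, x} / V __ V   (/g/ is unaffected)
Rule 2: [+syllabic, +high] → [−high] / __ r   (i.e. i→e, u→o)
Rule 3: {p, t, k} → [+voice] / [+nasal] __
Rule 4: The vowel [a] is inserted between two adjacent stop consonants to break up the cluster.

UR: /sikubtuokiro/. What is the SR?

Rule 1 (intervocalic spirantization): /k/ is a stop between vowels /i/ and /u/, so it spirantizes to the fricative [x]. /k/ is a stop between vowels /o/ and /i/, so it spirantizes to the fricative [x]. /sikubtuokiro/ → sixubtuoxiro.
Rule 2 (pre-rhotic lowering): /i/ is a high vowel immediately before /r/, so it lowers to [e]. /sixubtuoxiro/ → sixubtuoxero.
Rule 3 (post-nasal voicing): no segment meets the environment; /sixubtuoxero/ is unchanged.
Rule 4 (stop-cluster a-epenthesis): /b/ and /t/ form a stop–stop cluster, so [a] is inserted between them. /sixubtuoxero/ → sixubatuoxero.

sixubatuoxero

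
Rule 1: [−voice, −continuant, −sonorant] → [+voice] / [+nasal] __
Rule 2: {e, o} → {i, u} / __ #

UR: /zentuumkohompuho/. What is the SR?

Rule 1 (post-nasal voicing): /t/ is a voiceless stop immediately after the nasal /n/, so it voices to [d]. /k/ is a voiceless stop immediately after the nasal /m/, so it voices to [g]. /p/ is a voiceless stop immediately after the nasal /m/, so it voices to [b]. /zentuumkohompuho/ → zenduumgohombuho.
Rule 2 (final vowel raising): /o/ is a mid vowel in word-final position, so it raises to [u]. /zenduumgohombuho/ → zenduumgohombuhu.

zenduumgohombuhu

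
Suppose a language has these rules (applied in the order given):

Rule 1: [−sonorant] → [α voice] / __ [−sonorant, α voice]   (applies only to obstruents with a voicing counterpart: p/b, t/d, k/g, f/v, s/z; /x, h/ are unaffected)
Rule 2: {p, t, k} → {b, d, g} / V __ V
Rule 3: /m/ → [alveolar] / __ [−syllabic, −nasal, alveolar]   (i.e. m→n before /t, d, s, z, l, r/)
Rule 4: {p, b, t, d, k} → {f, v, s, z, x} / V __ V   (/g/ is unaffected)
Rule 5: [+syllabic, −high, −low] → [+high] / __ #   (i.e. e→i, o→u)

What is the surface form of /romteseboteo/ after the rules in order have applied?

Rule 1 (regressive voicing assimilation): no segment meets the environment; /romteseboteo/ is unchanged.
Rule 2 (intervocalic voicing): /t/ is a voiceless stop between vowels /o/ and /e/, so it voices to [d]. /romteseboteo/ → romtesebodeo.
Rule 3 (nasal place assimilation): /m/ precedes the alveolar consonant /t/, so it assimilates in place to [n]. /romtesebodeo/ → rontesebodeo.
Rule 4 (intervocalic spirantization): /b/ is a stop between vowels /e/ and /o/, so it spirantizes to the fricative [v]. /d/ is a stop between vowels /o/ and /e/, so it spirantizes to the fricative [z]. /rontesebodeo/ → rontesevozeo.
Rule 5 (final vowel raising): /o/ is a mid vowel in word-final position, so it raises to [u]. /rontesevozeo/ → rontesevozeu.

rontesevozeu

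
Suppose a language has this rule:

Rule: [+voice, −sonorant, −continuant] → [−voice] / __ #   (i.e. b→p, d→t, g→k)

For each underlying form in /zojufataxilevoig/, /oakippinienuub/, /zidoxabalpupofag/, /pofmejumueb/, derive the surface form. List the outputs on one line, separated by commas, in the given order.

/zojufataxilevoig/: /g/ is a voiced stop in word-final position, so it devoices to [k]. → [zojufataxilevoik].
/oakippinienuub/: /b/ is a voiced stop in word-final position, so it devoices to [p]. → [oakippinienuup].
/zidoxabalpupofag/: /g/ is a voiced stop in word-final position, so it devoices to [k]. → [zidoxabalpupofak].
/pofmejumueb/: /b/ is a voiced stop in word-final position, so it devoices to [p]. → [pofmejumuep].

zojufataxilevoik, oakippinienuup, zidoxabalpupofak, pofmejumuep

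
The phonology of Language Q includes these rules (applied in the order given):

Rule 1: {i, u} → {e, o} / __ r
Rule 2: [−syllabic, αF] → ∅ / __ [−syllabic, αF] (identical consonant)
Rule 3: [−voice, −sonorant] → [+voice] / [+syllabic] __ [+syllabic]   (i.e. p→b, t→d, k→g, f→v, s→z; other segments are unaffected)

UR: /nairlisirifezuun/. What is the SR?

Rule 1 (pre-rhotic lowering): /i/ is a high vowel immediately before /r/, so it lowers to [e]. /i/ is a high vowel immediately before /r/, so it lowers to [e]. /nairlisirifezuun/ → naerliserifezuun.
Rule 2 (degemination): no segment meets the environment; /naerliserifezuun/ is unchanged.
Rule 3 (intervocalic voicing): /s/ is a voiceless obstruent between vowels /i/ and /e/, so it voices to [z]. /f/ is a voiceless obstruent between vowels /i/ and /e/, so it voices to [v]. /naerliserifezuun/ → naerlizerivezuun.

naerlizerivezuun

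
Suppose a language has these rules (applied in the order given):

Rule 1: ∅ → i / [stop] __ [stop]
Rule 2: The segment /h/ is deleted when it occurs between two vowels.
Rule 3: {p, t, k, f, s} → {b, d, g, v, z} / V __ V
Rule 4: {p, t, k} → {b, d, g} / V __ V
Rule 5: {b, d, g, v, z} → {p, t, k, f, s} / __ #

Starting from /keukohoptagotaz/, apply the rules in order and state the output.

Rule 1 (stop-cluster i-epenthesis): /p/ and /t/ form a stop–stop cluster, so [i] is inserted between them. /keukohoptagotaz/ → keukohopitagotaz.
Rule 2 (intervocalic h-deletion): /h/ occurs between vowels /o/ and /o/, so it deletes. /keukohopitagotaz/ → keukoopitagotaz.
Rule 3 (intervocalic voicing): /k/ is a voiceless obstruent between vowels /u/ and /o/, so it voices to [g]. /p/ is a voiceless obstruent between vowels /o/ and /i/, so it voices to [b]. /t/ is a voiceless obstruent between vowels /i/ and /a/, so it voices to [d]. /t/ is a voiceless obstruent between vowels /o/ and /a/, so it voices to [d]. /keukoopitagotaz/ → keugoobidagodaz.
Rule 4 (intervocalic voicing): no segment meets the environment; /keugoobidagodaz/ is unchanged.
Rule 5 (final devoicing): /z/ is a voiced obstruent in word-final position, so it devoices to [s]. /keugoobidagodaz/ → keugoobidagodas.

keugoobidagodas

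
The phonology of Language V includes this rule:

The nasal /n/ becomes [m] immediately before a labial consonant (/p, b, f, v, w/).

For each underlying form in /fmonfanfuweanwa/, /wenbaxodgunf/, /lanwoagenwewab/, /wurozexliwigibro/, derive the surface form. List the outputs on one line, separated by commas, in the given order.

/fmonfanfuweanwa/: /n/ precedes the labial consonant /f/, so it assimilates in place to [m]. /n/ precedes the labial consonant /f/, so it assimilates in place to [m]. /n/ precedes the labial consonant /w/, so it assimilates in place to [m]. → [fmomfamfuweamwa].
/wenbaxodgunf/: /n/ precedes the labial consonant /b/, so it assimilates in place to [m]. /n/ precedes the labial consonant /f/, so it assimilates in place to [m]. → [wembaxodgumf].
/lanwoagenwewab/: /n/ precedes the labial consonant /w/, so it assimilates in place to [m]. /n/ precedes the labial consonant /w/, so it assimilates in place to [m]. → [lamwoagemwewab].
/wurozexliwigibro/: the rule's environment is not met; surfaces unchanged as [wurozexliwigibro].

fmomfamfuweamwa, wembaxodgumf, lamwoagemwewab, wurozexliwigibro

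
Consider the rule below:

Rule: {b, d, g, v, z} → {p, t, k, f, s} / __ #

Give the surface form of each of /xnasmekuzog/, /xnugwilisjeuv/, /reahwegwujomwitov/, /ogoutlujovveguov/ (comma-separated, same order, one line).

/xnasmekuzog/: /g/ is a voiced obstruent in word-final position, so it devoices to [k]. → [xnasmekuzok].
/xnugwilisjeuv/: /v/ is a voiced obstruent in word-final position, so it devoices to [f]. → [xnugwilisjeuf].
/reahwegwujomwitov/: /v/ is a voiced obstruent in word-final position, so it devoices to [f]. → [reahwegwujomwitof].
/ogoutlujovveguov/: /v/ is a voiced obstruent in word-final position, so it devoices to [f]. → [ogoutlujovveguof].

xnasmekuzok, xnugwilisjeuf, reahwegwujomwitof, ogoutlujovveguof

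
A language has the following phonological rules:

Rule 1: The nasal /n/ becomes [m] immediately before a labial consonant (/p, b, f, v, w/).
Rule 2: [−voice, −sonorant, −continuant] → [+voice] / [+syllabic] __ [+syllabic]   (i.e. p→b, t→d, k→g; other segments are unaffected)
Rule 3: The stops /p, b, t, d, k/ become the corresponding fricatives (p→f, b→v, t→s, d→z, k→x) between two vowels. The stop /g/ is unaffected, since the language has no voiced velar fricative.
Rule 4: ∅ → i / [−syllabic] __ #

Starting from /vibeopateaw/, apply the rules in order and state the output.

Rule 1 (nasal place assimilation): no segment meets the environment; /vibeopateaw/ is unchanged.
Rule 2 (intervocalic voicing): /p/ is a voiceless stop between vowels /o/ and /a/, so it voices to [b]. /t/ is a voiceless stop between vowels /a/ and /e/, so it voices to [d]. /vibeopateaw/ → vibeobadeaw.
Rule 3 (intervocalic spirantization): /b/ is a stop between vowels /i/ and /e/, so it spirantizes to the fricative [v]. /b/ is a stop between vowels /o/ and /a/, so it spirantizes to the fricative [v]. /d/ is a stop between vowels /a/ and /e/, so it spirantizes to the fricative [z]. /vibeobadeaw/ → viveovazeaw.
Rule 4 (final i-epenthesis): the form ends in the consonant /w/, so [i] is inserted word-finally. /viveovazeaw/ → viveovazeawi.

viveovazeawi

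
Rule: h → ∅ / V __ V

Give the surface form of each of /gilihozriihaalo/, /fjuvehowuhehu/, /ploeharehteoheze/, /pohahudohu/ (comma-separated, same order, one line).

/gilihozriihaalo/: /h/ occurs between vowels /i/ and /o/, so it deletes. /h/ occurs between vowels /i/ and /a/, so it deletes. → [giliozriiaalo].
/fjuvehowuhehu/: /h/ occurs between vowels /e/ and /o/, so it deletes. /h/ occurs between vowels /u/ and /e/, so it deletes. /h/ occurs between vowels /e/ and /u/, so it deletes. → [fjuveowueu].
/ploeharehteoheze/: /h/ occurs between vowels /e/ and /a/, so it deletes. /h/ occurs between vowels /o/ and /e/, so it deletes. → [ploearehteoeze].
/pohahudohu/: /h/ occurs between vowels /o/ and /a/, so it deletes. /h/ occurs between vowels /a/ and /u/, so it deletes. /h/ occurs between vowels /o/ and /u/, so it deletes. → [poaudou].

giliozriiaalo, fjuveowueu, ploearehteoeze, poaudou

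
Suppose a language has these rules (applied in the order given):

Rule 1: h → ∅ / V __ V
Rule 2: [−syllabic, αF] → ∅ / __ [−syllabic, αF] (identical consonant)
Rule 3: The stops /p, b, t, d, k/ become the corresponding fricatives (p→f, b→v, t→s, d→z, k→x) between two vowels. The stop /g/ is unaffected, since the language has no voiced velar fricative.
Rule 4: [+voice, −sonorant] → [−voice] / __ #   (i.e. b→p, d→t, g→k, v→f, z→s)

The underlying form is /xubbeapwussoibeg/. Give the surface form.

xuveapwusoivek

Rule 1 (intervocalic h-deletion): no segment meets the environment; /xubbeapwussoibeg/ is unchanged.
Rule 2 (degemination): /bb/ is a geminate; the first /b/ deletes. /ss/ is a geminate; the first /s/ deletes. /xubbeapwussoibeg/ → xubeapwusoibeg.
Rule 3 (intervocalic spirantization): /b/ is a stop between vowels /u/ and /e/, so it spirantizes to the fricative [v]. /b/ is a stop between vowels /i/ and /e/, so it spirantizes to the fricative [v]. /xubeapwusoibeg/ → xuveapwusoiveg.
Rule 4 (final devoicing): /g/ is a voiced obstruent in word-final position, so it devoices to [k]. /xuveapwusoiveg/ → xuveapwusoivek.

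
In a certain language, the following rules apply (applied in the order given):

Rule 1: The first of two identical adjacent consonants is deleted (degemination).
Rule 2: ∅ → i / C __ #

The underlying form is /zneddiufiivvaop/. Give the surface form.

znediufiivaopi

Rule 1 (degemination): /dd/ is a geminate; the first /d/ deletes. /vv/ is a geminate; the first /v/ deletes. /zneddiufiivvaop/ → znediufiivaop.
Rule 2 (final i-epenthesis): the form ends in the consonant /p/, so [i] is inserted word-finally. /znediufiivaop/ → znediufiivaopi.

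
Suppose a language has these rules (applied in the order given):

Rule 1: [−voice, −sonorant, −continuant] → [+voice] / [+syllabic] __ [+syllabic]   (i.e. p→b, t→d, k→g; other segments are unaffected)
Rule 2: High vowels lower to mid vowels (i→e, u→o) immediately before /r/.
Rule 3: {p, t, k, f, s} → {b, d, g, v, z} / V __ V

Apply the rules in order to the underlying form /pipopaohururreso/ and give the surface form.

pibobaohororrezo

Rule 1 (intervocalic voicing): /p/ is a voiceless stop between vowels /i/ and /o/, so it voices to [b]. /p/ is a voiceless stop between vowels /o/ and /a/, so it voices to [b]. /pipopaohururreso/ → pibobaohururreso.
Rule 2 (pre-rhotic lowering): /u/ is a high vowel immediately before /r/, so it lowers to [o]. /u/ is a high vowel immediately before /r/, so it lowers to [o]. /pibobaohururreso/ → pibobaohororreso.
Rule 3 (intervocalic voicing): /s/ is a voiceless obstruent between vowels /e/ and /o/, so it voices to [z]. /pibobaohororreso/ → pibobaohororrezo.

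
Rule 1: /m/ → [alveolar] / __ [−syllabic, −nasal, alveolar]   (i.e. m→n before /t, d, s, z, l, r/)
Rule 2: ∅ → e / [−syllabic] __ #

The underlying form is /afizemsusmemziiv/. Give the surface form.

afizensusmenziive

Rule 1 (nasal place assimilation): /m/ precedes the alveolar consonant /s/, so it assimilates in place to [n]. /m/ precedes the alveolar consonant /z/, so it assimilates in place to [n]. /afizemsusmemziiv/ → afizensusmenziiv.
Rule 2 (final e-epenthesis): the form ends in the consonant /v/, so [e] is inserted word-finally. /afizensusmenziiv/ → afizensusmenziive.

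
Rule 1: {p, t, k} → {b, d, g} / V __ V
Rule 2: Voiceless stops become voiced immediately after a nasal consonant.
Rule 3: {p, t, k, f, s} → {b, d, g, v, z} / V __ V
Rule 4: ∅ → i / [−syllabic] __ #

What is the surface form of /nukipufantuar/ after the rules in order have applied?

nugibuvanduari

Rule 1 (intervocalic voicing): /k/ is a voiceless stop between vowels /u/ and /i/, so it voices to [g]. /p/ is a voiceless stop between vowels /i/ and /u/, so it voices to [b]. /nukipufantuar/ → nugibufantuar.
Rule 2 (post-nasal voicing): /t/ is a voiceless stop immediately after the nasal /n/, so it voices to [d]. /nugibufantuar/ → nugibufanduar.
Rule 3 (intervocalic voicing): /f/ is a voiceless obstruent between vowels /u/ and /a/, so it voices to [v]. /nugibufanduar/ → nugibuvanduar.
Rule 4 (final i-epenthesis): the form ends in the consonant /r/, so [i] is inserted word-finally. /nugibuvanduar/ → nugibuvanduari.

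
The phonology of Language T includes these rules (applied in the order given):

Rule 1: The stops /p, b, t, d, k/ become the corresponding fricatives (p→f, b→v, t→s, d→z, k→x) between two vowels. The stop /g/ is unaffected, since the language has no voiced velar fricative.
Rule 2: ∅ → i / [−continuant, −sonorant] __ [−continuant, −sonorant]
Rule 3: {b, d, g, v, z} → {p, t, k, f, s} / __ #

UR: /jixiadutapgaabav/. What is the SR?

jixiazusapigaavaf

Rule 1 (intervocalic spirantization): /d/ is a stop between vowels /a/ and /u/, so it spirantizes to the fricative [z]. /t/ is a stop between vowels /u/ and /a/, so it spirantizes to the fricative [s]. /b/ is a stop between vowels /a/ and /a/, so it spirantizes to the fricative [v]. /jixiadutapgaabav/ → jixiazusapgaavav.
Rule 2 (stop-cluster i-epenthesis): /p/ and /g/ form a stop–stop cluster, so [i] is inserted between them. /jixiazusapgaavav/ → jixiazusapigaavav.
Rule 3 (final devoicing): /v/ is a voiced obstruent in word-final position, so it devoices to [f]. /jixiazusapigaavav/ → jixiazusapigaavaf.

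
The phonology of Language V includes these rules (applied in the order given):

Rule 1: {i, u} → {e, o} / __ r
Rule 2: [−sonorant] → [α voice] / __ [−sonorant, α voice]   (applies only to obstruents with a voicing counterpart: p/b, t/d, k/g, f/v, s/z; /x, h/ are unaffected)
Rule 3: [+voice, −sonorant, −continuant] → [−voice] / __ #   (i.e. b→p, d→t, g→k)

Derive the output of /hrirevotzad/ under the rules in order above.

hrerevodzat

Rule 1 (pre-rhotic lowering): /i/ is a high vowel immediately before /r/, so it lowers to [e]. /hrirevotzad/ → hrerevotzad.
Rule 2 (regressive voicing assimilation): /t/ precedes the voiced obstruent /z/, so it voices to [d] by assimilation. /hrerevotzad/ → hrerevodzad.
Rule 3 (final devoicing): /d/ is a voiced stop in word-final position, so it devoices to [t]. /hrerevodzad/ → hrerevodzat.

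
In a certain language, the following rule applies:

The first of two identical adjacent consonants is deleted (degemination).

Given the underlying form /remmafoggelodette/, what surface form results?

remafogelodete

/mm/ is a geminate; the first /m/ deletes.
/gg/ is a geminate; the first /g/ deletes.
/tt/ is a geminate; the first /t/ deletes.
Surface form: [remafogelodete].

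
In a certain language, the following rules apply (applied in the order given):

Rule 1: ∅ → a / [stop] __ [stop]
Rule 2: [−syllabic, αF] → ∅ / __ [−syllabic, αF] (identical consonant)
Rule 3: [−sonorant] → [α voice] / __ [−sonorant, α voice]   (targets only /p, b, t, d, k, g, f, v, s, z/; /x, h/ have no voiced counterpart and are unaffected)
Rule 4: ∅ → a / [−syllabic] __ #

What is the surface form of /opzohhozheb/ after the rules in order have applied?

Rule 1 (stop-cluster a-epenthesis): no segment meets the environment; /opzohhozheb/ is unchanged.
Rule 2 (degemination): /hh/ is a geminate; the first /h/ deletes. /opzohhozheb/ → opzohozheb.
Rule 3 (regressive voicing assimilation): /p/ precedes the voiced obstruent /z/, so it voices to [b] by assimilation. /z/ precedes the voiceless obstruent /h/, so it devoices to [s] by assimilation. /opzohozheb/ → obzohosheb.
Rule 4 (final a-epenthesis): the form ends in the consonant /b/, so [a] is inserted word-finally. /obzohosheb/ → obzohosheba.

obzohosheba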